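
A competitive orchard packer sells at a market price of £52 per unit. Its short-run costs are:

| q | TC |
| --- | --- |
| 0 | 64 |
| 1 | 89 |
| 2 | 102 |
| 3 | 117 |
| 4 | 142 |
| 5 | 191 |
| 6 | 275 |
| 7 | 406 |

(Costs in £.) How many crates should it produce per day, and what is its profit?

Tabulate TR − TC: q=0: -64; q=1: -37; q=2: 2; q=3: 39; q=4: 66; q=5: 69; q=6: 37; q=7: -42.
Profit is maximized at q = 5. AVC there is 127/5 = £25.40 ≤ P, so producing beats shutting down (which would give -£64).

q = 5; profit = £69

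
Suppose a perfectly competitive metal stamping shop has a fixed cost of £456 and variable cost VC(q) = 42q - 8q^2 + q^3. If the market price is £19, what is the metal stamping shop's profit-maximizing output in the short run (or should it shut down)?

Strip out fixed cost: VC = 42q - 8q^2 + q^3. Then AVC = 42 - 8q + q^2 and MC = 42 - 16q + 3q^2.
AVC hits its minimum where MC = AVC, at q = 4, giving min AVC = 42 - 8·4 + 4^2 = £26.
With P < min AVC (£19 < £26), every unit sold adds to the loss.
Best response: produce nothing and absorb the £456 fixed cost.

Shut down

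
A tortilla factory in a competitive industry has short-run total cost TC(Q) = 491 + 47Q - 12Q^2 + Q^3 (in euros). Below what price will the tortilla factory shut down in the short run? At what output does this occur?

The firm shuts down when price falls below the minimum of average variable cost. AVC = VC/Q = 47 - 12Q + Q^2.
dAVC/dQ = -12 + 2Q = 0 gives Q = 6. min AVC = 47 - 12·6 + 6^2 = 11.
For P < €11 the firm produces nothing.

€11 per unit, at Q = 6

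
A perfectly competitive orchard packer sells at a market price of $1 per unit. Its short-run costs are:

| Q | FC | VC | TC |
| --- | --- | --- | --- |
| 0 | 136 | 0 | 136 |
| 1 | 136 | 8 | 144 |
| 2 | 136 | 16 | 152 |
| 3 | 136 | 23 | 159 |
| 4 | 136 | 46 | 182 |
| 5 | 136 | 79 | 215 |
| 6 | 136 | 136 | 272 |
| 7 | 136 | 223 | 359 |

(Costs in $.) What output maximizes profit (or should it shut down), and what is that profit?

Compute π = P·Q − TC at each output: Q=0: -136; Q=1: -143; Q=2: -150; Q=3: -156; Q=4: -178; Q=5: -210; Q=6: -266; Q=7: -352.
Profit is highest at Q = 0. Equivalently, the lowest AVC in the table is 23/3 ≈ $7.67 at Q = 3, and P = $1 falls below it — price never covers variable cost, so the firm shuts down and loses only its fixed cost.

Q = 0 (shut down); profit = -$136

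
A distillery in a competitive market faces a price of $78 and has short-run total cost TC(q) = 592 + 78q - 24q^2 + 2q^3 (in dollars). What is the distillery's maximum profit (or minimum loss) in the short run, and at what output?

Profit = -$80 at q = 8

AVC = 78 - 24q + 2q^2; min AVC = $6 at q = 6. Since P = $78 ≥ min AVC, the firm produces.
With MC = 78 - 48q + 6q^2, P = MC on the upward-sloping part at q* = 8.
TR = 78·8 = 624. TC = 592 + 112 = 704. Profit = 624 − 704 = -$80.
Shutting down would mean losing the fixed cost of $592, so operating at a loss of $80 is better by $512.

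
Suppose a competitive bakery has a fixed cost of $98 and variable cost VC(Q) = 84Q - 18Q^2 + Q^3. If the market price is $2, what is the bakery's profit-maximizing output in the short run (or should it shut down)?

Shut down

Variable cost is VC = 84Q - 18Q^2 + Q^3, so AVC = VC/Q = 84 - 18Q + Q^2 and MC = dTC/dQ = 84 - 36Q + 3Q^2.
AVC is minimized where dAVC/dQ = -18 + 2Q = 0, at Q = 9; min AVC = 84 - 18·9 + 9^2 = $3.
P = $2 lies below min AVC = $3; no output level covers variable cost.
Best response: produce nothing and absorb the $98 fixed cost.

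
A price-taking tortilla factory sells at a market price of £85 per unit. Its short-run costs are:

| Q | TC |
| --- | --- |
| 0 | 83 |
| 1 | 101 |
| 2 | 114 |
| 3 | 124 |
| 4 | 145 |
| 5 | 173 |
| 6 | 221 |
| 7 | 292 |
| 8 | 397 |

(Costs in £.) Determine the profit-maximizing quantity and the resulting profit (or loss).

Q = 7; profit = £303

Profit at each row (π = 85Q − TC): Q=0: -83; Q=1: -16; Q=2: 56; Q=3: 131; Q=4: 195; Q=5: 252; Q=6: 289; Q=7: 303; Q=8: 283.
Profit is maximized at Q = 7. AVC there is 209/7 = £29.86 ≤ P, so producing beats shutting down (which would give -£83).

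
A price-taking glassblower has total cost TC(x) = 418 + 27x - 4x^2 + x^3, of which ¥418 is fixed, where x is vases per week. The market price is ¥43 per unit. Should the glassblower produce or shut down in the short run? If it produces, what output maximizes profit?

Produce at x = 4

Variable cost is VC = 27x - 4x^2 + x^3, so AVC = VC/x = 27 - 4x + x^2 and MC = dTC/dx = 27 - 8x + 3x^2.
AVC hits its minimum where MC = AVC, at x = 2, giving min AVC = 27 - 4·2 + 2^2 = ¥23.
Since P = ¥43 ≥ min AVC = ¥23, price covers variable cost and the firm should produce.
P = MC gives -16 - 8x + 3x^2 = 0, with roots -4/3 and 4. Take the larger (rising MC): x* = 4.
Check: AVC at x = 4 is ¥27 ≤ P, so revenue covers variable cost.
Profit = P·x − TC = 43·4 − 526 = -¥354, a loss, but smaller than the ¥418 fixed cost the firm would lose by shutting down.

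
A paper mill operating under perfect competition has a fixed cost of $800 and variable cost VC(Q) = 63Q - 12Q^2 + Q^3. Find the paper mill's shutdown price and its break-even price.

Shutdown price = $27; break-even price = $123

Shutdown price = min AVC. AVC = 63 - 12Q + Q^2, with vertex at Q = 6 and minimum $27.
ATC = 800/Q + 63 - 12Q + Q^2. Setting dATC/dQ = −800/Q^2 − 12 + 2Q = 0 gives Q = 10 (since 2·10^3 − 12·10^2 = 800).
min ATC = 800/10 + 63 − 12·10 + 10^2 = $123. That is the break-even price.
Between these two prices the firm operates at a loss; above $123 it earns a profit.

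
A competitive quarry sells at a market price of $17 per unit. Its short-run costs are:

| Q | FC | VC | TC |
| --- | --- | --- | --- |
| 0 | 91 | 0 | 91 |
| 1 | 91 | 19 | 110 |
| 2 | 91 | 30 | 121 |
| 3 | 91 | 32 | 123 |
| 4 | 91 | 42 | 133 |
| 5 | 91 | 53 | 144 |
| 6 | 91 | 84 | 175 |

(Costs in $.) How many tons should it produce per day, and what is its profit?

Tabulate TR − TC: Q=0: -91; Q=1: -93; Q=2: -87; Q=3: -72; Q=4: -65; Q=5: -59; Q=6: -73.
Profit is maximized at Q = 5. AVC there is 53/5 = $10.60 ≤ P, so producing beats shutting down (which would give -$91).

Q = 5; profit = -$59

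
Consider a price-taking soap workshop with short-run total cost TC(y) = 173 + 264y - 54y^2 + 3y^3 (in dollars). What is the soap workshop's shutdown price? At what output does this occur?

The shutdown price is the minimum of AVC. VC = 264y - 54y^2 + 3y^3, so AVC = 264 - 54y + 3y^2.
dAVC/dy = -54 + 6y = 0 gives y = 9. min AVC = 264 - 54·9 + 3·9^2 = 21.
For P < $21 the firm produces nothing.

$21 per unit, at y = 9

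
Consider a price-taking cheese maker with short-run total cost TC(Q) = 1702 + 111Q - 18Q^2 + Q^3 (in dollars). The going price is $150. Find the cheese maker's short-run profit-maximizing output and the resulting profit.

AVC = 111 - 18Q + Q^2; min AVC = $30 at Q = 9. Since P = $150 ≥ min AVC, the firm produces.
With MC = 111 - 36Q + 3Q^2, P = MC on the upward-sloping part at Q* = 13.
TR = 150·13 = 1950. TC = 1702 + 598 = 2300. Profit = 1950 − 2300 = -$350.
That loss of $350 beats the $1702 the firm would lose by shutting down; producing recovers $1352 of fixed cost.

Profit = -$350 at Q = 13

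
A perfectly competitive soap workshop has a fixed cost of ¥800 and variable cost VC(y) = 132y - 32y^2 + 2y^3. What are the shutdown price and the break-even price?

AVC = 132 - 32y + 2y^2; minimized at y = 8, giving min AVC = ¥4. That is the shutdown price.
ATC = 800/y + 132 - 32y + 2y^2. Setting dATC/dy = −800/y^2 − 32 + 4y = 0 gives y = 10 (since 4·10^3 − 32·10^2 = 800).
min ATC = 800/10 + 132 − 32·10 + 2·10^2 = ¥92. That is the break-even price.
For ¥4 ≤ P < ¥92 the firm produces at a loss; below ¥4 it shuts down.

Shutdown price = ¥4; break-even price = ¥92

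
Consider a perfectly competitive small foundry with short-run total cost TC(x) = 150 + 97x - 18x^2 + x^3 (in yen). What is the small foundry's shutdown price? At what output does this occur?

The shutdown price is the minimum of AVC. VC = 97x - 18x^2 + x^3, so AVC = 97 - 18x + x^2.
dAVC/dx = -18 + 2x = 0 gives x = 9. min AVC = 97 - 18·9 + 9^2 = 16.
The firm shuts down for any P below ¥16.

¥16 per unit, at x = 9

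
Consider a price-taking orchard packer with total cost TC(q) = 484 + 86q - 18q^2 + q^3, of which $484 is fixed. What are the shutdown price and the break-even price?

Shutdown price = min AVC. AVC = 86 - 18q + q^2, with vertex at q = 9 and minimum $5.
ATC = 484/q + 86 - 18q + q^2. Setting dATC/dq = −484/q^2 − 18 + 2q = 0 gives q = 11 (since 2·11^3 − 18·11^2 = 484).
min ATC = 484/11 + 86 − 18·11 + 11^2 = $53. That is the break-even price.
For $5 ≤ P < $53 the firm produces at a loss; below $5 it shuts down.

Shutdown price = $5; break-even price = $53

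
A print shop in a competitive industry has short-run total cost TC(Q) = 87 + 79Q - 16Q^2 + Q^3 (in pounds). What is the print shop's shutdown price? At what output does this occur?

£15 per unit, at Q = 8

Short-run supply begins at min AVC. From VC = 79Q - 16Q^2 + Q^3, AVC = 79 - 16Q + Q^2.
dAVC/dQ = -16 + 2Q = 0 gives Q = 8. min AVC = 79 - 16·8 + 8^2 = 15.
For P < £15 the firm produces nothing.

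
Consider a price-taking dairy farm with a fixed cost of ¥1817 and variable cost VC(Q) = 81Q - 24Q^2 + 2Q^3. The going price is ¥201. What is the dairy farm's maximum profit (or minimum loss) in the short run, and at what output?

Profit = -¥217 at Q = 10

AVC = 81 - 24Q + 2Q^2; min AVC = ¥9 at Q = 6. Since P = ¥201 ≥ min AVC, the firm produces.
MC = 81 - 48Q + 6Q^2. Setting P = MC and taking the root on the rising branch gives Q* = 10.
TR = 201·10 = 2010. TC = 1817 + 410 = 2227. Profit = 2010 − 2227 = -¥217.
By producing, the firm covers all variable cost plus ¥1600 of fixed cost; shutting down would lose the full ¥1817.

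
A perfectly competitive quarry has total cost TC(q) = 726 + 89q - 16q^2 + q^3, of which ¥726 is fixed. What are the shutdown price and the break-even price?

Shutdown price = ¥25; break-even price = ¥100

Shutdown price = min AVC. AVC = 89 - 16q + q^2, with vertex at q = 8 and minimum ¥25.
ATC = 726/q + 89 - 16q + q^2. Setting dATC/dq = −726/q^2 − 16 + 2q = 0 gives q = 11 (since 2·11^3 − 16·11^2 = 726).
min ATC = 726/11 + 89 − 16·11 + 11^2 = ¥100. That is the break-even price.
Between these two prices the firm operates at a loss; above ¥100 it earns a profit.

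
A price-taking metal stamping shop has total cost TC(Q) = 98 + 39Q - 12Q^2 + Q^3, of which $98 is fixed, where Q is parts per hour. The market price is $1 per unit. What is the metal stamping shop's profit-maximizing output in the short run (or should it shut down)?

Variable cost is VC = 39Q - 12Q^2 + Q^3, so AVC = VC/Q = 39 - 12Q + Q^2 and MC = dTC/dQ = 39 - 24Q + 3Q^2.
AVC hits its minimum where MC = AVC, at Q = 6, giving min AVC = 39 - 12·6 + 6^2 = $3.
Since P = $1 < min AVC = $3, price fails to cover variable cost at any output.
Best response: produce nothing and absorb the $98 fixed cost.

Shut down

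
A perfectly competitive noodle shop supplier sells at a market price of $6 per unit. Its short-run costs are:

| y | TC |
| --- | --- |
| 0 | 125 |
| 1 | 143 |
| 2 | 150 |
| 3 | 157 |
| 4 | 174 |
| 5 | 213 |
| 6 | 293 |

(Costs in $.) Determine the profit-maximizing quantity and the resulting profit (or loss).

Profit at each row (π = 6y − TC): y=0: -125; y=1: -137; y=2: -138; y=3: -139; y=4: -150; y=5: -183; y=6: -257.
Profit is highest at y = 0. Equivalently, the lowest AVC in the table is 32/3 ≈ $10.67 at y = 3, and P = $6 falls below it — price never covers variable cost, so the firm shuts down and loses only its fixed cost.

y = 0 (shut down); profit = -$125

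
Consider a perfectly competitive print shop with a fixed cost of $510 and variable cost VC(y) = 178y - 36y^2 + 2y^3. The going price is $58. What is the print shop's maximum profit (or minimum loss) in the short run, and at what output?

AVC = 178 - 36y + 2y^2; min AVC = $16 at y = 9. Since P = $58 ≥ min AVC, the firm produces.
With MC = 178 - 72y + 6y^2, P = MC on the upward-sloping part at y* = 10.
TR = 58·10 = 580. TC = 510 + 180 = 690. Profit = 580 − 690 = -$110.
That loss of $110 beats the $510 the firm would lose by shutting down; producing recovers $400 of fixed cost.

Profit = -$110 at y = 10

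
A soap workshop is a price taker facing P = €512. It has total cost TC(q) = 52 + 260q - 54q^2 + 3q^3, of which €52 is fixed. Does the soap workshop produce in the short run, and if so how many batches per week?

Variable cost is VC = 260q - 54q^2 + 3q^3, so AVC = VC/q = 260 - 54q + 3q^2 and MC = dTC/dq = 260 - 108q + 9q^2.
The AVC parabola has its vertex at q = 54/6 = 9, where AVC = 260 - 54·9 + 3·9^2 = €17.
Since P = €512 ≥ min AVC = €17, price covers variable cost and the firm should produce.
Solving P = MC: -252 - 108q + 9q^2 = 0 ⇒ q = -2 or 14. On the upward-sloping branch, q* = 14.
Check: AVC at q = 14 is €92 ≤ P, so revenue covers variable cost.
Profit = P·q − TC = 512·14 − 1340 = €5828.

Produce at q = 14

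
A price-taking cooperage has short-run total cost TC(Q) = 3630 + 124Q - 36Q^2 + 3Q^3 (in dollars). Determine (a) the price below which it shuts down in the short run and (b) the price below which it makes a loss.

Shutdown price = $16; break-even price = $421

Shutdown price = min AVC. AVC = 124 - 36Q + 3Q^2, with vertex at Q = 6 and minimum $16.
ATC = 3630/Q + 124 - 36Q + 3Q^2. Setting dATC/dQ = −3630/Q^2 − 36 + 6Q = 0 gives Q = 11 (since 6·11^3 − 36·11^2 = 3630).
min ATC = 3630/11 + 124 − 36·11 + 3·11^2 = $421. That is the break-even price.
Between these two prices the firm operates at a loss; above $421 it earns a profit.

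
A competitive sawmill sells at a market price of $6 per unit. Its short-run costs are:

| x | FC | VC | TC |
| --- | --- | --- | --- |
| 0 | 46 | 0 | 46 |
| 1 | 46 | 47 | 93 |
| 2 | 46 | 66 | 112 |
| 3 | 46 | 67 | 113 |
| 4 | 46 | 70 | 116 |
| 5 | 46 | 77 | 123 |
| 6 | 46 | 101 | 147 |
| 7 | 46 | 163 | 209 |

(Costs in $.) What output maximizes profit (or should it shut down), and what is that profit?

Profit at each row (π = 6x − TC): x=0: -46; x=1: -87; x=2: -100; x=3: -95; x=4: -92; x=5: -93; x=6: -111; x=7: -167.
Profit is highest at x = 0. Equivalently, the lowest AVC in the table is 77/5 ≈ $15.40 at x = 5, and P = $6 falls below it — price never covers variable cost, so the firm shuts down and loses only its fixed cost.

x = 0 (shut down); profit = -$46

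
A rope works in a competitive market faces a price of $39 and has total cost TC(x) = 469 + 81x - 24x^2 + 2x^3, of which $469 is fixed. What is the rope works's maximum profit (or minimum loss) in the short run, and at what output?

AVC = 81 - 24x + 2x^2; min AVC = $9 at x = 6. Since P = $39 ≥ min AVC, the firm produces.
MC = 81 - 48x + 6x^2. Setting P = MC and taking the root on the rising branch gives x* = 7.
TR = 39·7 = 273. TC = 469 + 77 = 546. Profit = 273 − 546 = -$273.
That loss of $273 beats the $469 the firm would lose by shutting down; producing recovers $196 of fixed cost.

Profit = -$273 at x = 7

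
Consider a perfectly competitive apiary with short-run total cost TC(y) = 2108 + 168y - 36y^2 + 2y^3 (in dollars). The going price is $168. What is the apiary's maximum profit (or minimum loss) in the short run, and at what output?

Profit = -$380 at y = 12

AVC = 168 - 36y + 2y^2 has its minimum $6 at y = 9; price $168 clears that bar, so the firm operates.
With MC = 168 - 72y + 6y^2, P = MC on the upward-sloping part at y* = 12.
TR = 168·12 = 2016. TC = 2108 + 288 = 2396. Profit = 2016 − 2396 = -$380.
By producing, the firm covers all variable cost plus $1728 of fixed cost; shutting down would lose the full $2108.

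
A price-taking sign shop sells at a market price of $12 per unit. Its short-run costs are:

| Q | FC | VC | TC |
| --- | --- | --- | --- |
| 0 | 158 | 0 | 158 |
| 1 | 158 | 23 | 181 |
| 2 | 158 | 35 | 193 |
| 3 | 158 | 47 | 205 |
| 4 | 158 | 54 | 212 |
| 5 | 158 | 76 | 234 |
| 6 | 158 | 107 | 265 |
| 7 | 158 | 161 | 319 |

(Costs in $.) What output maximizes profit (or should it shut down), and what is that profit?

Profit at each row (π = 12Q − TC): Q=0: -158; Q=1: -169; Q=2: -169; Q=3: -169; Q=4: -164; Q=5: -174; Q=6: -193; Q=7: -235.
Profit is highest at Q = 0. Equivalently, the lowest AVC in the table is 54/4 ≈ $13.50 at Q = 4, and P = $12 falls below it — price never covers variable cost, so the firm shuts down and loses only its fixed cost.

Q = 0 (shut down); profit = -$158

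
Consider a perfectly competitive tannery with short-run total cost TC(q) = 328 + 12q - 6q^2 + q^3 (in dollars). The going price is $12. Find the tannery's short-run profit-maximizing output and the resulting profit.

AVC = 12 - 6q + q^2 has its minimum $3 at q = 3; price $12 clears that bar, so the firm operates.
MC = 12 - 12q + 3q^2. Setting P = MC and taking the root on the rising branch gives q* = 4.
TR = 12·4 = 48. TC = 328 + 16 = 344. Profit = 48 − 344 = -$296.
Shutting down would mean losing the fixed cost of $328, so operating at a loss of $296 is better by $32.

Profit = -$296 at q = 4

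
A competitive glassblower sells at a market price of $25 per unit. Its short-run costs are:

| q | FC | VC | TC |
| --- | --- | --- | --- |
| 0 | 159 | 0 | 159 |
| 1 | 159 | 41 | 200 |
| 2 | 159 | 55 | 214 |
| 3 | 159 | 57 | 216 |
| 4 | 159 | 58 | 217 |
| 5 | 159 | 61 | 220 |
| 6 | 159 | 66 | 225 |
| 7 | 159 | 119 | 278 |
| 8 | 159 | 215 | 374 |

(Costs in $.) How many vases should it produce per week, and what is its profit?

q = 6; profit = -$75

Profit at each row (π = 25q − TC): q=0: -159; q=1: -175; q=2: -164; q=3: -141; q=4: -117; q=5: -95; q=6: -75; q=7: -103; q=8: -174.
Profit is maximized at q = 6. AVC there is 66/6 = $11 ≤ P, so producing beats shutting down (which would give -$159).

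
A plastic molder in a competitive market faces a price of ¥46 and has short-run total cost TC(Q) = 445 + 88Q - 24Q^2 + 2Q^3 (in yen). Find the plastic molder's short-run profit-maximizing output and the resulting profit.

AVC = 88 - 24Q + 2Q^2 has its minimum ¥16 at Q = 6; price ¥46 clears that bar, so the firm operates.
MC = 88 - 48Q + 6Q^2. Setting P = MC and taking the root on the rising branch gives Q* = 7.
TR = 46·7 = 322. TC = 445 + 126 = 571. Profit = 322 − 571 = -¥249.
By producing, the firm covers all variable cost plus ¥196 of fixed cost; shutting down would lose the full ¥445.

Profit = -¥249 at Q = 7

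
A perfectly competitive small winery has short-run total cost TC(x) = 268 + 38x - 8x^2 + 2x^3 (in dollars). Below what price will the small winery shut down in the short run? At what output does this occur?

Short-run supply begins at min AVC. From VC = 38x - 8x^2 + 2x^3, AVC = 38 - 8x + 2x^2.
dAVC/dx = -8 + 4x = 0 gives x = 2. min AVC = 38 - 8·2 + 2·2^2 = 30.
So the shutdown price is $30.

$30 per unit, at x = 2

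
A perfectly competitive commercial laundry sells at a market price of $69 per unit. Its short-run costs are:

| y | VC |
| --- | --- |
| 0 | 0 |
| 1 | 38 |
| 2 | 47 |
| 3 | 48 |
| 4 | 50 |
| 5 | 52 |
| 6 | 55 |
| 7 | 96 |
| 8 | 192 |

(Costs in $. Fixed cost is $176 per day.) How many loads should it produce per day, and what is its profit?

Profit at each row (π = 69y − TC): y=0: -176; y=1: -145; y=2: -85; y=3: -17; y=4: 50; y=5: 117; y=6: 183; y=7: 211; y=8: 184.
Profit is maximized at y = 7. AVC there is 96/7 = $13.71 ≤ P, so producing beats shutting down (which would give -$176).

y = 7; profit = $211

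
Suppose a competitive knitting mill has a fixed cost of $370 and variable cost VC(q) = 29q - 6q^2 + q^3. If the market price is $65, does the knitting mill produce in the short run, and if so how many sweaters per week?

Variable cost is VC = 29q - 6q^2 + q^3, so AVC = VC/q = 29 - 6q + q^2 and MC = dTC/dq = 29 - 12q + 3q^2.
AVC is minimized where dAVC/dq = -6 + 2q = 0, at q = 3; min AVC = 29 - 6·3 + 3^2 = $20.
P = $65 exceeds min AVC = $20, so the firm stays open.
Set P = MC: 65 = 29 - 12q + 3q^2 → -36 - 12q + 3q^2 = 0. The roots are q = -2 and q = 6; the profit-maximizing output is on the rising part of MC, so q* = 6.
Check: AVC at q = 6 is $29 ≤ P, so revenue covers variable cost.
Profit = P·q − TC = 65·6 − 544 = -$154, a loss, but smaller than the $370 fixed cost the firm would lose by shutting down.

Produce at q = 6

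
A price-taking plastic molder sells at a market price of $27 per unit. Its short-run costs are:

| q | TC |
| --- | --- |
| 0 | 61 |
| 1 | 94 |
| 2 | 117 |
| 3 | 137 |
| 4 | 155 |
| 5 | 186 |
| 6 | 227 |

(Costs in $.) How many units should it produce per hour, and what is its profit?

q = 4; profit = -$47

Profit at each row (π = 27q − TC): q=0: -61; q=1: -67; q=2: -63; q=3: -56; q=4: -47; q=5: -51; q=6: -65.
Profit is maximized at q = 4. AVC there is 94/4 = $23.50 ≤ P, so producing beats shutting down (which would give -$61).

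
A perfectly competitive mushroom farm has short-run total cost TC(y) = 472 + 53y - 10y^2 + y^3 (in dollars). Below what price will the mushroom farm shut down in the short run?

The firm shuts down when price falls below the minimum of average variable cost. AVC = VC/y = 53 - 10y + y^2.
dAVC/dy = -10 + 2y = 0 gives y = 5. min AVC = 53 - 10·5 + 5^2 = 28.
The firm shuts down for any P below $28.

$28 per unit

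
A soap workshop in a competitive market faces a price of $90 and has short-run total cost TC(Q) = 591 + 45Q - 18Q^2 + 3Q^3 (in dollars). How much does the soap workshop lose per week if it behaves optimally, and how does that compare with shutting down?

Profit = -$291 at Q = 5

AVC = 45 - 18Q + 3Q^2 has its minimum $18 at Q = 3; price $90 clears that bar, so the firm operates.
With MC = 45 - 36Q + 9Q^2, P = MC on the upward-sloping part at Q* = 5.
TR = 90·5 = 450. TC = 591 + 150 = 741. Profit = 450 − 741 = -$291.
Shutting down would mean losing the fixed cost of $591, so operating at a loss of $291 is better by $300.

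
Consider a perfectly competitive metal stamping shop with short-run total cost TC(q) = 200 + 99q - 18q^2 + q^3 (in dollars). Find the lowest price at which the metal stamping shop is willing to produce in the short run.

$18 per unit

The firm shuts down when price falls below the minimum of average variable cost. AVC = VC/q = 99 - 18q + q^2.
At the minimum of AVC, MC = AVC. MC = 99 - 36q + 3q^2; setting MC = AVC gives 2q^2 - 18q = 0, so q = 9. min AVC = 18.
For P < $18 the firm produces nothing.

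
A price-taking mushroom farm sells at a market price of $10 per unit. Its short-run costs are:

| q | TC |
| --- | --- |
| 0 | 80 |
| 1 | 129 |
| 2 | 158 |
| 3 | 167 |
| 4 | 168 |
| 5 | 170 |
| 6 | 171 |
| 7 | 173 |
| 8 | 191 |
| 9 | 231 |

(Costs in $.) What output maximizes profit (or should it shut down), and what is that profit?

q = 0 (shut down); profit = -$80

Tabulate TR − TC: q=0: -80; q=1: -119; q=2: -138; q=3: -137; q=4: -128; q=5: -120; q=6: -111; q=7: -103; q=8: -111; q=9: -141.
Profit is highest at q = 0. Equivalently, the lowest AVC in the table is 93/7 ≈ $13.29 at q = 7, and P = $10 falls below it — price never covers variable cost, so the firm shuts down and loses only its fixed cost.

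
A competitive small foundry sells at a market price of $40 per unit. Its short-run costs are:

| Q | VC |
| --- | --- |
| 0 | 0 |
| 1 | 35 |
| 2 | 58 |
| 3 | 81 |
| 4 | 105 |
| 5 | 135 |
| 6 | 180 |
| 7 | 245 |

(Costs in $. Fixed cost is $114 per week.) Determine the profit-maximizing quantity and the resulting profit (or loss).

Tabulate TR − TC: Q=0: -114; Q=1: -109; Q=2: -92; Q=3: -75; Q=4: -59; Q=5: -49; Q=6: -54; Q=7: -79.
Profit is maximized at Q = 5. AVC there is 135/5 = $27 ≤ P, so producing beats shutting down (which would give -$114).

Q = 5; profit = -$49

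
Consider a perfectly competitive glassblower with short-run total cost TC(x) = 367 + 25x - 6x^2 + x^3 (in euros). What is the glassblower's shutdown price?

€16 per unit

The shutdown price is the minimum of AVC. VC = 25x - 6x^2 + x^3, so AVC = 25 - 6x + x^2.
At the minimum of AVC, MC = AVC. MC = 25 - 12x + 3x^2; setting MC = AVC gives 2x^2 - 6x = 0, so x = 3. min AVC = 16.
The firm shuts down for any P below €16.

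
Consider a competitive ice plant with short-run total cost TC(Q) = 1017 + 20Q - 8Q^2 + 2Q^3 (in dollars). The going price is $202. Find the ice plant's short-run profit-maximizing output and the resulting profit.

AVC = 20 - 8Q + 2Q^2; min AVC = $12 at Q = 2. Since P = $202 ≥ min AVC, the firm produces.
With MC = 20 - 16Q + 6Q^2, P = MC on the upward-sloping part at Q* = 7.
TR = 202·7 = 1414. TC = 1017 + 434 = 1451. Profit = 1414 − 1451 = -$37.
By producing, the firm covers all variable cost plus $980 of fixed cost; shutting down would lose the full $1017.

Profit = -$37 at Q = 7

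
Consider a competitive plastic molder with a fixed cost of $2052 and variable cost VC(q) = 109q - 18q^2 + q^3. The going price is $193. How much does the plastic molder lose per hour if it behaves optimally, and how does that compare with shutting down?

Profit = -$92 at q = 14

AVC = 109 - 18q + q^2; min AVC = $28 at q = 9. Since P = $193 ≥ min AVC, the firm produces.
With MC = 109 - 36q + 3q^2, P = MC on the upward-sloping part at q* = 14.
TR = 193·14 = 2702. TC = 2052 + 742 = 2794. Profit = 2702 − 2794 = -$92.
That loss of $92 beats the $2052 the firm would lose by shutting down; producing recovers $1960 of fixed cost.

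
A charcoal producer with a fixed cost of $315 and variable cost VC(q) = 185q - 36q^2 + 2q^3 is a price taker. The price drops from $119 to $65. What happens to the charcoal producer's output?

AVC = 185 - 36q + 2q^2, minimized at q = 9 where min AVC = $23. MC = 185 - 72q + 6q^2.
With P = $119 above the shutdown price, P = MC gives q = 11.
At P = $65 ≥ min AVC, set P = MC: q = 10. The firm stays open but cuts output.

Output falls from 11 to 10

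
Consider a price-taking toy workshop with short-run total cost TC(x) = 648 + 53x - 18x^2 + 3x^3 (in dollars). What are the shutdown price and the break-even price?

Shutdown price = $26; break-even price = $161

AVC = 53 - 18x + 3x^2; minimized at x = 3, giving min AVC = $26. That is the shutdown price.
ATC = 648/x + 53 - 18x + 3x^2. Setting dATC/dx = −648/x^2 − 18 + 6x = 0 gives x = 6 (since 6·6^3 − 18·6^2 = 648).
min ATC = 648/6 + 53 − 18·6 + 3·6^2 = $161. That is the break-even price.
Between these two prices the firm operates at a loss; above $161 it earns a profit.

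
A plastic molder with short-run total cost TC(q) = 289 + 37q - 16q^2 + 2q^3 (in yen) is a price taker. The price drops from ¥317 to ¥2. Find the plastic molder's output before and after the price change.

Output falls from 10 to 0 (the firm shuts down)

AVC = 37 - 16q + 2q^2, minimized at q = 4 where min AVC = ¥5. MC = 37 - 32q + 6q^2.
At P = ¥317 ≥ min AVC, set P = MC on the rising branch: q = 10.
At P = ¥2 < min AVC = ¥5, price no longer covers variable cost at any output, so the firm shuts down: q = 0.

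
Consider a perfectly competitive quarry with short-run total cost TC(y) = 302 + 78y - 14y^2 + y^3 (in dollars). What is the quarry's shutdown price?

The firm shuts down when price falls below the minimum of average variable cost. AVC = VC/y = 78 - 14y + y^2.
dAVC/dy = -14 + 2y = 0 gives y = 7. min AVC = 78 - 14·7 + 7^2 = 29.
The firm shuts down for any P below $29.

$29 per unit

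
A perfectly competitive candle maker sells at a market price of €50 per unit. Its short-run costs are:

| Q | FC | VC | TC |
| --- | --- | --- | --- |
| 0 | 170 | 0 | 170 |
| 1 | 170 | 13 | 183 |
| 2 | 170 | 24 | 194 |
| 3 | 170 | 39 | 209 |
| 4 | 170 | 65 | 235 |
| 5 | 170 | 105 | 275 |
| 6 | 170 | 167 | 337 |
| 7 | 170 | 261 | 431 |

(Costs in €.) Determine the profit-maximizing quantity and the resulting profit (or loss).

Q = 5; profit = -€25

Profit at each row (π = 50Q − TC): Q=0: -170; Q=1: -133; Q=2: -94; Q=3: -59; Q=4: -35; Q=5: -25; Q=6: -37; Q=7: -81.
Profit is maximized at Q = 5. AVC there is 105/5 = €21 ≤ P, so producing beats shutting down (which would give -€170).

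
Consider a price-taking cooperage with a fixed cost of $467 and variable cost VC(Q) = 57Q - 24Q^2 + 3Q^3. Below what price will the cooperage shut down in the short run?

$9 per unit

The firm shuts down when price falls below the minimum of average variable cost. AVC = VC/Q = 57 - 24Q + 3Q^2.
At the minimum of AVC, MC = AVC. MC = 57 - 48Q + 9Q^2; setting MC = AVC gives 6Q^2 - 24Q = 0, so Q = 4. min AVC = 9.
For P < $9 the firm produces nothing.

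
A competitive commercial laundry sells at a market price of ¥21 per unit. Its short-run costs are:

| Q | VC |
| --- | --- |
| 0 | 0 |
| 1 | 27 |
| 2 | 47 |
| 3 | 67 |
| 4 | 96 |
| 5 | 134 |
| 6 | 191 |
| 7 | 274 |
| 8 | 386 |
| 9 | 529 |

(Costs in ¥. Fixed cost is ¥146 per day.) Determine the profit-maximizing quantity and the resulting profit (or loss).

Tabulate TR − TC: Q=0: -146; Q=1: -152; Q=2: -151; Q=3: -150; Q=4: -158; Q=5: -175; Q=6: -211; Q=7: -273; Q=8: -364; Q=9: -486.
Profit is highest at Q = 0. Equivalently, the lowest AVC in the table is 67/3 ≈ ¥22.33 at Q = 3, and P = ¥21 falls below it — price never covers variable cost, so the firm shuts down and loses only its fixed cost.

Q = 0 (shut down); profit = -¥146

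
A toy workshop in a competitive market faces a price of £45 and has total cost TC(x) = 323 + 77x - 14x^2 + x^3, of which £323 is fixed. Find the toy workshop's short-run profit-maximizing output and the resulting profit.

AVC = 77 - 14x + x^2 has its minimum £28 at x = 7; price £45 clears that bar, so the firm operates.
With MC = 77 - 28x + 3x^2, P = MC on the upward-sloping part at x* = 8.
TR = 45·8 = 360. TC = 323 + 232 = 555. Profit = 360 − 555 = -£195.
Shutting down would mean losing the fixed cost of £323, so operating at a loss of £195 is better by £128.

Profit = -£195 at x = 8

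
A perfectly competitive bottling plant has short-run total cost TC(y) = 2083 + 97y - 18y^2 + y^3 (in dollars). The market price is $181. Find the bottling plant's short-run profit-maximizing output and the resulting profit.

Profit = -$123 at y = 14

AVC = 97 - 18y + y^2 has its minimum $16 at y = 9; price $181 clears that bar, so the firm operates.
MC = 97 - 36y + 3y^2. Setting P = MC and taking the root on the rising branch gives y* = 14.
TR = 181·14 = 2534. TC = 2083 + 574 = 2657. Profit = 2534 − 2657 = -$123.
That loss of $123 beats the $2083 the firm would lose by shutting down; producing recovers $1960 of fixed cost.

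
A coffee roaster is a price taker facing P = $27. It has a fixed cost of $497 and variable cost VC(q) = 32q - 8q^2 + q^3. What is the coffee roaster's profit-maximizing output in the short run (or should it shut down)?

Strip out fixed cost: VC = 32q - 8q^2 + q^3. Then AVC = 32 - 8q + q^2 and MC = 32 - 16q + 3q^2.
The AVC parabola has its vertex at q = 8/2 = 4, where AVC = 32 - 8·4 + 4^2 = $16.
Since P = $27 ≥ min AVC = $16, price covers variable cost and the firm should produce.
P = MC gives 5 - 16q + 3q^2 = 0, with roots 1/3 and 5. Take the larger (rising MC): q* = 5.
Check: AVC at q = 5 is $17 ≤ P, so revenue covers variable cost.
Profit = P·q − TC = 27·5 − 582 = -$447, a loss, but smaller than the $497 fixed cost the firm would lose by shutting down.

Produce at q = 5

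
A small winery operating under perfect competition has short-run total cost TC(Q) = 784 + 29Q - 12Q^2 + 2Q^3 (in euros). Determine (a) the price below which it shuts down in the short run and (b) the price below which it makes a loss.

Shutdown price = min AVC. AVC = 29 - 12Q + 2Q^2, with vertex at Q = 3 and minimum €11.
ATC = 784/Q + 29 - 12Q + 2Q^2. Setting dATC/dQ = −784/Q^2 − 12 + 4Q = 0 gives Q = 7 (since 4·7^3 − 12·7^2 = 784).
min ATC = 784/7 + 29 − 12·7 + 2·7^2 = €155. That is the break-even price.
Between these two prices the firm operates at a loss; above €155 it earns a profit.

Shutdown price = €11; break-even price = €155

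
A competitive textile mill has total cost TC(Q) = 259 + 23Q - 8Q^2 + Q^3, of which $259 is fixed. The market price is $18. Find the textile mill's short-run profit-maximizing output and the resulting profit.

Profit = -$209 at Q = 5

AVC = 23 - 8Q + Q^2 has its minimum $7 at Q = 4; price $18 clears that bar, so the firm operates.
With MC = 23 - 16Q + 3Q^2, P = MC on the upward-sloping part at Q* = 5.
TR = 18·5 = 90. TC = 259 + 40 = 299. Profit = 90 − 299 = -$209.
By producing, the firm covers all variable cost plus $50 of fixed cost; shutting down would lose the full $259.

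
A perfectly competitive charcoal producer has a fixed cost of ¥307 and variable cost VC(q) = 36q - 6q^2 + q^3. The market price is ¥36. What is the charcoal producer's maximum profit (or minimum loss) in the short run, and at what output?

AVC = 36 - 6q + q^2; min AVC = ¥27 at q = 3. Since P = ¥36 ≥ min AVC, the firm produces.
With MC = 36 - 12q + 3q^2, P = MC on the upward-sloping part at q* = 4.
TR = 36·4 = 144. TC = 307 + 112 = 419. Profit = 144 − 419 = -¥275.
That loss of ¥275 beats the ¥307 the firm would lose by shutting down; producing recovers ¥32 of fixed cost.

Profit = -¥275 at q = 4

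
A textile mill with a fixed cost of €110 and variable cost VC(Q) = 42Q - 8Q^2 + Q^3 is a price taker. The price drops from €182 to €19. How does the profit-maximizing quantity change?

MC = 42 - 16Q + 3Q^2; the shutdown threshold is min AVC = €26 (at Q = 4).
At P = €182 ≥ min AVC, set P = MC on the rising branch: Q = 10.
At P = €19 < min AVC = €26, price no longer covers variable cost at any output, so the firm shuts down: Q = 0.

Output falls from 10 to 0 (the firm shuts down)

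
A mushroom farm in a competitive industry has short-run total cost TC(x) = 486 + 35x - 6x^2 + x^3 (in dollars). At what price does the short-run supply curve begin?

$26 per unit

Short-run supply begins at min AVC. From VC = 35x - 6x^2 + x^3, AVC = 35 - 6x + x^2.
At the minimum of AVC, MC = AVC. MC = 35 - 12x + 3x^2; setting MC = AVC gives 2x^2 - 6x = 0, so x = 3. min AVC = 26.
The firm shuts down for any P below $26.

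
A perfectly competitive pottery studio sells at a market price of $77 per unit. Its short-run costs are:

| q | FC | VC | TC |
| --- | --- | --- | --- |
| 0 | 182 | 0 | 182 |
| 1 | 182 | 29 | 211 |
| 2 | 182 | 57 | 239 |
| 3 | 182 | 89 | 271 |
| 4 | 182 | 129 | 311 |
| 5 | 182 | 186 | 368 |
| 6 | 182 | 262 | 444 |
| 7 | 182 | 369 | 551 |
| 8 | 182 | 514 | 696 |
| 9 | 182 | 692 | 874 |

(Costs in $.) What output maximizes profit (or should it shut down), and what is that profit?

Tabulate TR − TC: q=0: -182; q=1: -134; q=2: -85; q=3: -40; q=4: -3; q=5: 17; q=6: 18; q=7: -12; q=8: -80; q=9: -181.
Profit is maximized at q = 6. AVC there is 262/6 = $43.67 ≤ P, so producing beats shutting down (which would give -$182).

q = 6; profit = $18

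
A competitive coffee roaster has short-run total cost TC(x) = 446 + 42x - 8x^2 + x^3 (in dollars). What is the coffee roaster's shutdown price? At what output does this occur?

$26 per unit, at x = 4

The firm shuts down when price falls below the minimum of average variable cost. AVC = VC/x = 42 - 8x + x^2.
dAVC/dx = -8 + 2x = 0 gives x = 4. min AVC = 42 - 8·4 + 4^2 = 26.
For P < $26 the firm produces nothing.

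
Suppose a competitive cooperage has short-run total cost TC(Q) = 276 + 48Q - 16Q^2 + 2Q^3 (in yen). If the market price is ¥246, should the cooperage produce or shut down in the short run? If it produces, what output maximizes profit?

Produce at Q = 9

Variable cost is VC = 48Q - 16Q^2 + 2Q^3, so AVC = VC/Q = 48 - 16Q + 2Q^2 and MC = dTC/dQ = 48 - 32Q + 6Q^2.
AVC hits its minimum where MC = AVC, at Q = 4, giving min AVC = 48 - 16·4 + 2·4^2 = ¥16.
P = ¥246 exceeds min AVC = ¥16, so the firm stays open.
Solving P = MC: -198 - 32Q + 6Q^2 = 0 ⇒ Q = -11/3 or 9. On the upward-sloping branch, Q* = 9.
Check: AVC at Q = 9 is ¥66 ≤ P, so revenue covers variable cost.
Profit = P·Q − TC = 246·9 − 870 = ¥1344.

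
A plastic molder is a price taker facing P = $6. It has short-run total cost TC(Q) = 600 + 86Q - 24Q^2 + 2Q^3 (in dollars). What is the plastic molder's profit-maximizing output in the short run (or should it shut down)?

Strip out fixed cost: VC = 86Q - 24Q^2 + 2Q^3. Then AVC = 86 - 24Q + 2Q^2 and MC = 86 - 48Q + 6Q^2.
The AVC parabola has its vertex at Q = 24/4 = 6, where AVC = 86 - 24·6 + 2·6^2 = $14.
Since P = $6 < min AVC = $14, price fails to cover variable cost at any output.
The firm minimizes its loss by shutting down and losing only its fixed cost of $600.

Shut down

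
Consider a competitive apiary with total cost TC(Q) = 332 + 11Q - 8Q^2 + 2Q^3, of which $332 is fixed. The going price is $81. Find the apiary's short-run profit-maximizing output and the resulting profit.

AVC = 11 - 8Q + 2Q^2 has its minimum $3 at Q = 2; price $81 clears that bar, so the firm operates.
MC = 11 - 16Q + 6Q^2. Setting P = MC and taking the root on the rising branch gives Q* = 5.
TR = 81·5 = 405. TC = 332 + 105 = 437. Profit = 405 − 437 = -$32.
That loss of $32 beats the $332 the firm would lose by shutting down; producing recovers $300 of fixed cost.

Profit = -$32 at Q = 5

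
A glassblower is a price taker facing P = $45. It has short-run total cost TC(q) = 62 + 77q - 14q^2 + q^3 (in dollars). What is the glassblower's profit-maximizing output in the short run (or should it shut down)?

Produce at q = 8

Variable cost is VC = 77q - 14q^2 + q^3, so AVC = VC/q = 77 - 14q + q^2 and MC = dTC/dq = 77 - 28q + 3q^2.
AVC hits its minimum where MC = AVC, at q = 7, giving min AVC = 77 - 14·7 + 7^2 = $28.
Since P = $45 ≥ min AVC = $28, price covers variable cost and the firm should produce.
Solving P = MC: 32 - 28q + 3q^2 = 0 ⇒ q = 4/3 or 8. On the upward-sloping branch, q* = 8.
Check: AVC at q = 8 is $29 ≤ P, so revenue covers variable cost.
Profit = P·q − TC = 45·8 − 294 = $66.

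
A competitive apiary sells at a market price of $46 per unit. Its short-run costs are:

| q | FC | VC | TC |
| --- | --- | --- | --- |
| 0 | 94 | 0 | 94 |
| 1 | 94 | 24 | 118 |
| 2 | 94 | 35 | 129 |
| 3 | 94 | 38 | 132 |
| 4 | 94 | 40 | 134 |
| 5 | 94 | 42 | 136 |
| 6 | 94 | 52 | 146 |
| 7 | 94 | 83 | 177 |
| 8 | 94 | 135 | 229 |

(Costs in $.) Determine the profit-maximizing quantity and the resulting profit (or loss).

Tabulate TR − TC: q=0: -94; q=1: -72; q=2: -37; q=3: 6; q=4: 50; q=5: 94; q=6: 130; q=7: 145; q=8: 139.
Profit is maximized at q = 7. AVC there is 83/7 = $11.86 ≤ P, so producing beats shutting down (which would give -$94).

q = 7; profit = $145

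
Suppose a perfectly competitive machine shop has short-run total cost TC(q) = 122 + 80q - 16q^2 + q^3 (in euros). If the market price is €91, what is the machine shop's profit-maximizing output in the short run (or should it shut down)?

Variable cost is VC = 80q - 16q^2 + q^3, so AVC = VC/q = 80 - 16q + q^2 and MC = dTC/dq = 80 - 32q + 3q^2.
AVC hits its minimum where MC = AVC, at q = 8, giving min AVC = 80 - 16·8 + 8^2 = €16.
Because €91 ≥ €16, revenue can cover variable cost; the firm operates.
P = MC gives -11 - 32q + 3q^2 = 0, with roots -1/3 and 11. Take the larger (rising MC): q* = 11.
Check: AVC at q = 11 is €25 ≤ P, so revenue covers variable cost.
Profit = P·q − TC = 91·11 − 397 = €604.

Produce at q = 11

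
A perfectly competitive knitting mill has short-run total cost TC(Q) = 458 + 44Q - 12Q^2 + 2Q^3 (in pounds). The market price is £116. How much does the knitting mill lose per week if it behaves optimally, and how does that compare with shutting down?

Profit = -£26 at Q = 6

AVC = 44 - 12Q + 2Q^2; min AVC = £26 at Q = 3. Since P = £116 ≥ min AVC, the firm produces.
MC = 44 - 24Q + 6Q^2. Setting P = MC and taking the root on the rising branch gives Q* = 6.
TR = 116·6 = 696. TC = 458 + 264 = 722. Profit = 696 − 722 = -£26.
By producing, the firm covers all variable cost plus £432 of fixed cost; shutting down would lose the full £458.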